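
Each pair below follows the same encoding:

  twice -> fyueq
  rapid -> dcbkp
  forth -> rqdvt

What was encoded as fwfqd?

Shifts by position in twice: pos 0: t→f (+12), pos 1: w→y (+2), pos 2: i→u (+12), pos 3: c→e (+2) — repeating every 2. It's a Vigenère-style cipher with numeric key [12,2]: position i shifts by key[i mod 2].
Reversing it on fwfqd: f−12=t, w−2=u, f−12=t, q−2=o, d−12=r.

tutor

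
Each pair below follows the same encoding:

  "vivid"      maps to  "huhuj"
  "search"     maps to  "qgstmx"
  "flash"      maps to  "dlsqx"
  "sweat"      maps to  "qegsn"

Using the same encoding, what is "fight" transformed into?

v(21)→h(7) and i(8)→u(20) fit y≡23x+18 (mod 26); the inverse of 23 mod 26 is 17. Treating letters as 0–25, the rule is x ↦ 23x + 18 (mod 26).
For fight: f(5)→23·5+18≡3=d; i(8)→23·8+18≡20=u; g(6)→23·6+18≡0=a; h(7)→23·7+18≡23=x; t(19)→23·19+18≡13=n (all mod 26).

duaxn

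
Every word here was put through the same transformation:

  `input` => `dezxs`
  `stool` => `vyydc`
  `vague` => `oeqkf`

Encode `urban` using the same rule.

Read the word backwards and shift each letter +10.
On urban: reverse → nabru; then shift: n+10=x, a+10=k, b+10=l, r+10=b, u+10=e.

xklbe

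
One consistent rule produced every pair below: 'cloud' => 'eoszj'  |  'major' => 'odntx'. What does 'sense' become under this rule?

uhrxk

Letter i (0-indexed) is shifted by i+2, so successive shifts are 2, 3, 4, ….
Applying it to sense: s+2=u, e+3=h, n+4=r, s+5=x, e+6=k.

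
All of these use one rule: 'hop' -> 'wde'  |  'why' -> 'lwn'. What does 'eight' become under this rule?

txvwi

Compare letters: h→w is +15, o→d is +15, p→e is +15 — a constant shift. It's a constant shift of +15 (ROT15).
For eight: e+15=t, i+15=x, g+15=v, h+15=w, t+15=i.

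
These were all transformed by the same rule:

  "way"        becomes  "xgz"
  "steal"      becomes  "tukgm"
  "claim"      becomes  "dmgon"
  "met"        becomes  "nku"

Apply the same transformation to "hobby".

The shift depends on letter class: consonant w→x is +1, but vowel a→g is +6. The rule splits by letter class: vowels +6, consonants +1.
Applying it to hobby: h(cons)+1=i, o(vowel)+6=u, b(cons)+1=c, b(cons)+1=c, y(cons)+1=z.

iuccz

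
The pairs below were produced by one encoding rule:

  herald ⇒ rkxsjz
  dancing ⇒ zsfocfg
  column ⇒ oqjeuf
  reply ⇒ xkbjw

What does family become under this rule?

vsucjw

h(7)→r(17) and e(4)→k(10) fit y≡11x+18 (mod 26); the inverse of 11 mod 26 is 19. This is an affine cipher: with a=0,…,z=25, each position x becomes (11x+18) mod 26.
For family: f(5)→11·5+18≡21=v; a(0)→11·0+18≡18=s; m(12)→11·12+18≡20=u; i(8)→11·8+18≡2=c; l(11)→11·11+18≡9=j; y(24)→11·24+18≡22=w (all mod 26).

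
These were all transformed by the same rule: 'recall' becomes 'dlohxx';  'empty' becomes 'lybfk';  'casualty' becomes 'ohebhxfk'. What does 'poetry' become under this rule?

bvlfdk

The rule splits by letter class: vowels +7, consonants +12.
For poetry: p(cons)+12=b, o(vowel)+7=v, e(vowel)+7=l, t(cons)+12=f, r(cons)+12=d, y(cons)+12=k.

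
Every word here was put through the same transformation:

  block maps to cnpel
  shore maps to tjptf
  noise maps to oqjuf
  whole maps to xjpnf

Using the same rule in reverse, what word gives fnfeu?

elect

It's a Vigenère-style cipher with numeric key [1,2]: position i shifts by key[i mod 2].
Reversing it on fnfeu: f−1=e, n−2=l, f−1=e, e−2=c, u−1=t.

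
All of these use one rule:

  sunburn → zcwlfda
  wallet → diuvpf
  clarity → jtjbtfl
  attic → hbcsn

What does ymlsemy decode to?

In sunburn: s→z is +7, u→c is +8, n→w is +9, b→l is +10 — the shift increases by 1 each position. The shift increases by 1 at each position, starting from +7: 7, 8, 9, ….
Decoding ymlsemy: y−7=r, m−8=e, l−9=c, s−10=i, e−11=t, m−12=a, y−13=l.

recital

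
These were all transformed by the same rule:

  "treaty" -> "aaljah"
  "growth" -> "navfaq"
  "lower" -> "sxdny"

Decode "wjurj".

It's a Vigenère-style cipher with numeric key [7,9]: position i shifts by key[i mod 2].
Undoing it on wjurj: w−7=p, j−9=a, u−7=n, r−9=i, j−7=c.

panic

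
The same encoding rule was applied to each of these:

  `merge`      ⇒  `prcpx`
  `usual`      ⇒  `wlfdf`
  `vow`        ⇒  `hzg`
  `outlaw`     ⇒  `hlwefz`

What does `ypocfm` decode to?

The output letters match the input read backwards, each shifted +11: merge reversed is egrem. The word is reversed, then every letter is shifted forward by 11.
Reversing it on ypocfm: shift back: y−11=n, p−11=e, o−11=d, c−11=r, f−11=u, m−11=b → nedrub; then reverse → burden.

burden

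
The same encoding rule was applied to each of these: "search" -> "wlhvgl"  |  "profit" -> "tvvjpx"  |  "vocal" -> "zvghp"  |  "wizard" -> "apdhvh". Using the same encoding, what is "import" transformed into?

pqtvvx

Two shifts are in play — +7 for a/e/i/o/u, +4 for every other letter.
On import: i(vowel)+7=p, m(cons)+4=q, p(cons)+4=t, o(vowel)+7=v, r(cons)+4=v, t(cons)+4=x.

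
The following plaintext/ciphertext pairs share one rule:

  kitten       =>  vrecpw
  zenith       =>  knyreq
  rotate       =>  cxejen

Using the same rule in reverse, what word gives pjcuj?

Shifts by position in kitten: pos 0: k→v (+11), pos 1: i→r (+9), pos 2: t→e (+11), pos 3: t→c (+9) — repeating every 2. It's a Vigenère-style cipher with numeric key [11,9]: position i shifts by key[i mod 2].
Decoding pjcuj: p−11=e, j−9=a, c−11=r, u−9=l, j−11=y.

early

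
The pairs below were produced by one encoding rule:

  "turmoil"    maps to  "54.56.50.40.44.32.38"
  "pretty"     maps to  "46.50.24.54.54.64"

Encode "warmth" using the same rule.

Each letter becomes 2×(its alphabet position, a=1..z=26) + 14.
Applying it to warmth: w=23→60, a=1→16, r=18→50, m=13→40, t=20→54, h=8→30.

60.16.50.40.54.30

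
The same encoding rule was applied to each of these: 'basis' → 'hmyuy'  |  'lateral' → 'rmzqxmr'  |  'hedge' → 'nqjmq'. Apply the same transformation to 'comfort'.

iaslaxz

Vowels shift forward by 12 and consonants shift forward by 6.
For comfort: c(cons)+6=i, o(vowel)+12=a, m(cons)+6=s, f(cons)+6=l, o(vowel)+12=a, r(cons)+6=x, t(cons)+6=z.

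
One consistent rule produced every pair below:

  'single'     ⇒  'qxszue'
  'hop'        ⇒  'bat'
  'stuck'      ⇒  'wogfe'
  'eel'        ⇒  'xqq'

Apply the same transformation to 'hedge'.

qspqt

The output letters match the input read backwards, each shifted +12: single reversed is elgnis. Read the word backwards and shift each letter +12.
For hedge: reverse → egdeh; then shift: e+12=q, g+12=s, d+12=p, e+12=q, h+12=t.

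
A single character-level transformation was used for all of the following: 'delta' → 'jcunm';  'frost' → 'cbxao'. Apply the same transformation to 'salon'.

The output letters match the input read backwards, each shifted +9: delta reversed is atled. Read the word backwards and shift each letter +9.
On salon: reverse → nolas; then shift: n+9=w, o+9=x, l+9=u, a+9=j, s+9=b.

wxujb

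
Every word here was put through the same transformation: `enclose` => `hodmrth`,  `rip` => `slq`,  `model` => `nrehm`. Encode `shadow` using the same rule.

tiderx

Two shifts are in play — +3 for a/e/i/o/u, +1 for every other letter.
For shadow: s(cons)+1=t, h(cons)+1=i, a(vowel)+3=d, d(cons)+1=e, o(vowel)+3=r, w(cons)+1=x.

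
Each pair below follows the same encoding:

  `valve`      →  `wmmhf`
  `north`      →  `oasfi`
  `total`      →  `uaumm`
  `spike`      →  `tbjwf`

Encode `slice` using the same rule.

txjof

Shifts by position in valve: pos 0: v→w (+1), pos 1: a→m (+12), pos 2: l→m (+1), pos 3: v→h (+12) — repeating every 2. A repeating key of period 2 is used — shifts +1, +12 over and over.
On slice: s+1=t, l+12=x, i+1=j, c+12=o, e+1=f.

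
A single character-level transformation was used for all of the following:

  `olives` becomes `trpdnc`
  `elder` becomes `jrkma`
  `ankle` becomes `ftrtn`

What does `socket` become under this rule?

xujsnd

In olives: o→t is +5, l→r is +6, i→p is +7, v→d is +8 — the shift increases by 1 each position. Each letter shifts forward by (position + 5), i.e. 5, 6, 7, … — the shift grows by one for each successive letter.
On socket: s+5=x, o+6=u, c+7=j, k+8=s, e+9=n, t+10=d.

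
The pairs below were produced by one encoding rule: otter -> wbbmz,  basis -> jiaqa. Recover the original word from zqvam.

rinse

This is a Caesar cipher with shift 8.
Reversing it on zqvam: z−8=r, q−8=i, v−8=n, a−8=s, m−8=e.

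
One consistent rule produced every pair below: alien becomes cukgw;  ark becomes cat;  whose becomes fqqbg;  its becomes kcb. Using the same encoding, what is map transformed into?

vcy

Vowels shift forward by 2 and consonants shift forward by 9.
On map: m(cons)+9=v, a(vowel)+2=c, p(cons)+9=y.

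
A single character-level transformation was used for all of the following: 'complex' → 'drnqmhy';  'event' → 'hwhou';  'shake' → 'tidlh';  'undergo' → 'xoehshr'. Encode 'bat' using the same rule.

The shift depends on letter class: consonant c→d is +1, but vowel o→r is +3. Two shifts are in play — +3 for a/e/i/o/u, +1 for every other letter.
Applying it to bat: b(cons)+1=c, a(vowel)+3=d, t(cons)+1=u.

cdu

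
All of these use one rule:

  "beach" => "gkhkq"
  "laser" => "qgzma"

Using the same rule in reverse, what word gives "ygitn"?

table

In beach: b→g is +5, e→k is +6, a→h is +7, c→k is +8 — the shift increases by 1 each position. The shift increases by 1 at each position, starting from +5: 5, 6, 7, ….
Reversing it on ygitn: y−5=t, g−6=a, i−7=b, t−8=l, n−9=e.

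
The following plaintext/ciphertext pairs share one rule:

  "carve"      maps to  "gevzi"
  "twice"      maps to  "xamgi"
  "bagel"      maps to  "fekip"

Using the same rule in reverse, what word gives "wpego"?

Compare letters: c→g is +4, a→e is +4, r→v is +4 — a constant shift. It's a constant shift of +4 (ROT4).
Reversing it on wpego: w−4=s, p−4=l, e−4=a, g−4=c, o−4=k.

slack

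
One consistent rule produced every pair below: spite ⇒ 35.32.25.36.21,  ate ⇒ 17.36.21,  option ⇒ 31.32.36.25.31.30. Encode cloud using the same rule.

19.28.31.37.20

Each letter is replaced by its alphabet position (a=1..z=26) + 16.
For cloud: c=3→19, l=12→28, o=15→31, u=21→37, d=4→20.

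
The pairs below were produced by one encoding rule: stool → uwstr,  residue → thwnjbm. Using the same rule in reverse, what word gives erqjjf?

In stool: s→u is +2, t→w is +3, o→s is +4, o→t is +5 — the shift increases by 1 each position. Letter i (0-indexed) is shifted by i+2, so successive shifts are 2, 3, 4, ….
Decoding erqjjf: e−2=c, r−3=o, q−4=m, j−5=e, j−6=d, f−7=y.

comedy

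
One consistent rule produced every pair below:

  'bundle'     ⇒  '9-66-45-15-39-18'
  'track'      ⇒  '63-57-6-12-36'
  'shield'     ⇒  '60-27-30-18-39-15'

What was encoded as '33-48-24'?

jog

b(#2)→9 and u(#21)→66: differences scale by 3, so n = 3·pos + 3. Each letter becomes 3×(its alphabet position, a=1..z=26) + 3.
Undoing it on 33-48-24: 33→(33−3)÷3=10=j, 48→(48−3)÷3=15=o, 24→(24−3)÷3=7=g.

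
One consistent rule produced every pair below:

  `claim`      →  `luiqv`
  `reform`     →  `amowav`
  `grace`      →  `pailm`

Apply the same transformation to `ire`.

The shift depends on letter class: consonant c→l is +9, but vowel a→i is +8. Two shifts are in play — +8 for a/e/i/o/u, +9 for every other letter.
On ire: i(vowel)+8=q, r(cons)+9=a, e(vowel)+8=m.

qam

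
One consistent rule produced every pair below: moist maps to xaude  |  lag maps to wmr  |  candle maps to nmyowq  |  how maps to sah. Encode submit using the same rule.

dgmxue

The shift depends on letter class: consonant m→x is +11, but vowel o→a is +12. Two shifts are in play — +12 for a/e/i/o/u, +11 for every other letter.
For submit: s(cons)+11=d, u(vowel)+12=g, b(cons)+11=m, m(cons)+11=x, i(vowel)+12=u, t(cons)+11=e.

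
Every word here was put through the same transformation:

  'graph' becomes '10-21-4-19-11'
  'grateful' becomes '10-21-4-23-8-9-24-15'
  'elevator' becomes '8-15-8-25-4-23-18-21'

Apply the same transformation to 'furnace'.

g is letter #7 and maps to 10: an offset of 3. Letters become their 1-based position plus 3 (so a→4, b→5, …).
On furnace: f=6→9, u=21→24, r=18→21, n=14→17, a=1→4, c=3→6, e=5→8.

9-24-21-17-4-6-8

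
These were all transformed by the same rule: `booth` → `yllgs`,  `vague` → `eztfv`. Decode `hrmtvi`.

This is the alphabet-reversal cipher (Atbash): a becomes z, b becomes y, etc.
Reversing it on hrmtvi: h↔s, r↔i, m↔n, t↔g, v↔e, i↔r.

singer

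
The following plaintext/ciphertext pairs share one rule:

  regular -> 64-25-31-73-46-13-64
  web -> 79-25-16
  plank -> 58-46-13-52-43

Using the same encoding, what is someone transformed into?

r(#18)→64 and e(#5)→25: differences scale by 3, so n = 3·pos + 10. The formula is n = 3×(alphabet index, a=1) + 10.
On someone: s=19→67, o=15→55, m=13→49, e=5→25, o=15→55, n=14→52, e=5→25.

67-55-49-25-55-52-25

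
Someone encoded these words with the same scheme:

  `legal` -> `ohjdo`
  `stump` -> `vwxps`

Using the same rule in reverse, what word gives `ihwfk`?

Compare letters: l→o is +3, e→h is +3, g→j is +3 — a constant shift. This is a Caesar cipher with shift 3.
Reversing it on ihwfk: i−3=f, h−3=e, w−3=t, f−3=c, k−3=h.

fetch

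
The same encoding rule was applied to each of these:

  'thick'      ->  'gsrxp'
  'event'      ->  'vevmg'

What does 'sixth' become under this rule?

hrcgs

Each pair mirrors across the alphabet (t↔g, h↔s, i↔r): positions sum to 25. Each letter is replaced by its mirror in the alphabet: a↔z, b↔y, c↔x, and so on (the Atbash cipher).
Applying it to sixth: s↔h, i↔r, x↔c, t↔g, h↔s.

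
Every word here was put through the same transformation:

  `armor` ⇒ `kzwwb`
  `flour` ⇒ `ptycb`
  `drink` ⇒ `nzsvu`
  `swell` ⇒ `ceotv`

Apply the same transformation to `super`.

cczmb

Shifts by position in armor: pos 0: a→k (+10), pos 1: r→z (+8), pos 2: m→w (+10), pos 3: o→w (+8) — repeating every 2. The shifts repeat in a cycle of length 2: positions 0,1,… shift by +10, +8, then the pattern repeats.
Applying it to super: s+10=c, u+8=c, p+10=z, e+8=m, r+10=b.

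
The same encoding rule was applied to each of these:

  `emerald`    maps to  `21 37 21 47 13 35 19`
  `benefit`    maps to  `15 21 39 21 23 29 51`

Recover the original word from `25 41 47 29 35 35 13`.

e(#5)→21 and m(#13)→37: differences scale by 2, so n = 2·pos + 11. With a=1..z=26, the number is 2·pos + 11.
Reversing it on 25 41 47 29 35 35 13: 25→(25−11)÷2=7=g, 41→(41−11)÷2=15=o, 47→(47−11)÷2=18=r, 29→(29−11)÷2=9=i, 35→(35−11)÷2=12=l, 35→(35−11)÷2=12=l, 13→(13−11)÷2=1=a.

gorilla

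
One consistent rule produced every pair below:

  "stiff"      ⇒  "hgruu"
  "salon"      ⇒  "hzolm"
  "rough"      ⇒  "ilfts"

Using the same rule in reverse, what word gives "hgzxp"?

stack

Each pair mirrors across the alphabet (s↔h, t↔g, i↔r): positions sum to 25. Each letter is replaced by its mirror in the alphabet: a↔z, b↔y, c↔x, and so on (the Atbash cipher).
Undoing it on hgzxp: h↔s, g↔t, z↔a, x↔c, p↔k.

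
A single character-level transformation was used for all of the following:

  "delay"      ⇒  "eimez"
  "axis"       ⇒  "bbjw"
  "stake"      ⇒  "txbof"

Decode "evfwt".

dress

The shifts repeat in a cycle of length 2: positions 0,1,… shift by +1, +4, then the pattern repeats.
Undoing it on evfwt: e−1=d, v−4=r, f−1=e, w−4=s, t−1=s.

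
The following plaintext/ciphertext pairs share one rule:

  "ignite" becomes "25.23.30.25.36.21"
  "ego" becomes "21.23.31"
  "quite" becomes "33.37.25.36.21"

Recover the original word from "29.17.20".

mad

i is letter #9 and maps to 25: an offset of 16. The number is (letter's place in the alphabet, a=1) + 16.
Decoding 29.17.20: 29→(29−16)÷1=13=m, 17→(17−16)÷1=1=a, 20→(20−16)÷1=4=d.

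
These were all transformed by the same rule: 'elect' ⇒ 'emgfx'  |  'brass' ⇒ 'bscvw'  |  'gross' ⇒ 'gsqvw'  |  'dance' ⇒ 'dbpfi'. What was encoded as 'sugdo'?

steak

In elect: e→e is +0, l→m is +1, e→g is +2, c→f is +3 — the shift increases by 1 each position. The shift increases by 1 at each position, starting from +0: 0, 1, 2, ….
Reversing it on sugdo: s−0=s, u−1=t, g−2=e, d−3=a, o−4=k.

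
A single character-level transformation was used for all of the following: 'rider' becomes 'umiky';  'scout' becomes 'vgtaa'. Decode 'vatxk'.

In rider: r→u is +3, i→m is +4, d→i is +5, e→k is +6 — the shift increases by 1 each position. Letter i (0-indexed) is shifted by i+3, so successive shifts are 3, 4, 5, ….
Reversing it on vatxk: v−3=s, a−4=w, t−5=o, x−6=r, k−7=d.

sword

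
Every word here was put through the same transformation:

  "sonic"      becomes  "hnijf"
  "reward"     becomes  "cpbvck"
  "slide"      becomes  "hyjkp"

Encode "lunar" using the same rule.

yrivc

Each letter's alphabet position (a=0..z=25) is mapped through 5·x+21 mod 26 — an affine cipher.
For lunar: l(11)→5·11+21≡24=y; u(20)→5·20+21≡17=r; n(13)→5·13+21≡8=i; a(0)→5·0+21≡21=v; r(17)→5·17+21≡2=c (all mod 26).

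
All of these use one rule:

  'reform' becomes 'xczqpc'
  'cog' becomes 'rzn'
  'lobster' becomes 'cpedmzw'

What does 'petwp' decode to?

The word is reversed, then every letter is shifted forward by 11.
Undoing it on petwp: shift back: p−11=e, e−11=t, t−11=i, w−11=l, p−11=e → etile; then reverse → elite.

elite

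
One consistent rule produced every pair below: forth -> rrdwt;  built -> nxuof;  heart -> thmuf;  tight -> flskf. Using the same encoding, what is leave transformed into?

xhmyq

Shifts by position in forth: pos 0: f→r (+12), pos 1: o→r (+3), pos 2: r→d (+12), pos 3: t→w (+3) — repeating every 2. It's a Vigenère-style cipher with numeric key [12,3]: position i shifts by key[i mod 2].
On leave: l+12=x, e+3=h, a+12=m, v+3=y, e+12=q.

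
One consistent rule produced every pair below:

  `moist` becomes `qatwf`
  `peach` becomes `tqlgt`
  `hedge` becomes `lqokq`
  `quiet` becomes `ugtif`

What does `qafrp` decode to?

mound

Shifts by position in moist: pos 0: m→q (+4), pos 1: o→a (+12), pos 2: i→t (+11), pos 3: s→w (+4), pos 4: t→f (+12) — repeating every 3. The shifts repeat in a cycle of length 3: positions 0,1,… shift by +4, +12, +11, then the pattern repeats.
Undoing it on qafrp: q−4=m, a−12=o, f−11=u, r−4=n, p−12=d.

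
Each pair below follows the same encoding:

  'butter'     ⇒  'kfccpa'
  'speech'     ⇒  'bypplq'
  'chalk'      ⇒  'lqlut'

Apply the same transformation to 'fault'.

olfuc

The shift depends on letter class: consonant b→k is +9, but vowel u→f is +11. The rule splits by letter class: vowels +11, consonants +9.
On fault: f(cons)+9=o, a(vowel)+11=l, u(vowel)+11=f, l(cons)+9=u, t(cons)+9=c.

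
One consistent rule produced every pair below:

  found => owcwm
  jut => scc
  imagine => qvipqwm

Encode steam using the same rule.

bcmiv

The rule splits by letter class: vowels +8, consonants +9.
Applying it to steam: s(cons)+9=b, t(cons)+9=c, e(vowel)+8=m, a(vowel)+8=i, m(cons)+9=v.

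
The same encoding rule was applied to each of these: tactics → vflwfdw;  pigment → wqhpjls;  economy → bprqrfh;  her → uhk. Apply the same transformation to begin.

The output letters match the input read backwards, each shifted +3: tactics reversed is scitcat. Read the word backwards and shift each letter +3.
On begin: reverse → nigeb; then shift: n+3=q, i+3=l, g+3=j, e+3=h, b+3=e.

qljhe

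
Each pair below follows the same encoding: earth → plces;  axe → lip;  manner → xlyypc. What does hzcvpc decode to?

worker

Compare letters: e→p is +11, a→l is +11, r→c is +11 — a constant shift. Every letter moves 11 places later in the alphabet, wrapping around z→a.
Decoding hzcvpc: h−11=w, z−11=o, c−11=r, v−11=k, p−11=e, c−11=r.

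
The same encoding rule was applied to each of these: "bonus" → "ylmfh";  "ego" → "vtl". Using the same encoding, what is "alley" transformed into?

Each pair mirrors across the alphabet (b↔y, o↔l, n↔m): positions sum to 25. Letters are reflected about the middle of the alphabet (position → 25−position): Atbash.
On alley: a↔z, l↔o, l↔o, e↔v, y↔b.

zoovb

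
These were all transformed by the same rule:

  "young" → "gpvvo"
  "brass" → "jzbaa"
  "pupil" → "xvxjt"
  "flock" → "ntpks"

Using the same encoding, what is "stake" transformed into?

abbsf

The shift depends on letter class: consonant y→g is +8, but vowel o→p is +1. The rule splits by letter class: vowels +1, consonants +8.
For stake: s(cons)+8=a, t(cons)+8=b, a(vowel)+1=b, k(cons)+8=s, e(vowel)+1=f.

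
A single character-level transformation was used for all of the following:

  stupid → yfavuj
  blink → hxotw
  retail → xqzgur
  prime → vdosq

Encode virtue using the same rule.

Shifts by position in stupid: pos 0: s→y (+6), pos 1: t→f (+12), pos 2: u→a (+6), pos 3: p→v (+6), pos 4: i→u (+12), pos 5: d→j (+6) — repeating every 3. The shifts repeat in a cycle of length 3: positions 0,1,… shift by +6, +12, +6, then the pattern repeats.
Applying it to virtue: v+6=b, i+12=u, r+6=x, t+6=z, u+12=g, e+6=k.

buxzgk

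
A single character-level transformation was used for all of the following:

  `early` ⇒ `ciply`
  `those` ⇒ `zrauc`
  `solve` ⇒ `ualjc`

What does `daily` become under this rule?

xiwly

e(4)→c(2) and a(0)→i(8) fit y≡5x+8 (mod 26); the inverse of 5 mod 26 is 21. Treating letters as 0–25, the rule is x ↦ 5x + 8 (mod 26).
For daily: d(3)→5·3+8≡23=x; a(0)→5·0+8≡8=i; i(8)→5·8+8≡22=w; l(11)→5·11+8≡11=l; y(24)→5·24+8≡24=y (all mod 26).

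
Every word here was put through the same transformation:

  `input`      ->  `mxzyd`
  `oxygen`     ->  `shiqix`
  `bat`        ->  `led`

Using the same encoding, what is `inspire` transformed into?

The shift depends on letter class: consonant n→x is +10, but vowel i→m is +4. Vowels shift forward by 4 and consonants shift forward by 10.
On inspire: i(vowel)+4=m, n(cons)+10=x, s(cons)+10=c, p(cons)+10=z, i(vowel)+4=m, r(cons)+10=b, e(vowel)+4=i.

mxczmbi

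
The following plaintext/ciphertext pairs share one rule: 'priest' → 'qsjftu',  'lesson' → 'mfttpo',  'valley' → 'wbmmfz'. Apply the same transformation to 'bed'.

cfe

Each letter is shifted forward by 1 in the alphabet (a Caesar shift of +1).
Applying it to bed: b+1=c, e+1=f, d+1=e.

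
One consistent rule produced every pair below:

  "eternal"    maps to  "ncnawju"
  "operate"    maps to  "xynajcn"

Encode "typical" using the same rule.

chyrlju

Compare letters: e→n is +9, t→c is +9, e→n is +9 — a constant shift. Each letter is shifted forward by 9 in the alphabet (a Caesar shift of +9).
On typical: t+9=c, y+9=h, p+9=y, i+9=r, c+9=l, a+9=j, l+9=u.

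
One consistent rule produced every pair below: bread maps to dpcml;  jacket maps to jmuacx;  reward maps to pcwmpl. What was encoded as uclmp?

b(1)→d(3) and r(17)→p(15) fit y≡17x+12 (mod 26); the inverse of 17 mod 26 is 23. Treating letters as 0–25, the rule is x ↦ 17x + 12 (mod 26).
Decoding uclmp: u(20)→23·(20−12)≡2=c; c(2)→23·(2−12)≡4=e; l(11)→23·(11−12)≡3=d; m(12)→23·(12−12)≡0=a; p(15)→23·(15−12)≡17=r (all mod 26).

cedar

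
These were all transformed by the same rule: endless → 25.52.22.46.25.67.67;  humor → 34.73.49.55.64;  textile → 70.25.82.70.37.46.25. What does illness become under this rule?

37.46.46.52.25.67.67

e(#5)→25 and n(#14)→52: differences scale by 3, so n = 3·pos + 10. The formula is n = 3×(alphabet index, a=1) + 10.
For illness: i=9→37, l=12→46, l=12→46, n=14→52, e=5→25, s=19→67, s=19→67.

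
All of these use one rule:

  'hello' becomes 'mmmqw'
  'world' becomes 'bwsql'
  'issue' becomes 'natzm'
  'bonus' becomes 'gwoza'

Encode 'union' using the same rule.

Shifts by position in hello: pos 0: h→m (+5), pos 1: e→m (+8), pos 2: l→m (+1), pos 3: l→q (+5), pos 4: o→w (+8) — repeating every 3. The shifts repeat in a cycle of length 3: positions 0,1,… shift by +5, +8, +1, then the pattern repeats.
Applying it to union: u+5=z, n+8=v, i+1=j, o+5=t, n+8=v.

zvjtv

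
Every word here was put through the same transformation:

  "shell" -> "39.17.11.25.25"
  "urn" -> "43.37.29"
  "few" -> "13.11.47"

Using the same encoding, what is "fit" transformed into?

13.19.41

s(#19)→39 and h(#8)→17: differences scale by 2, so n = 2·pos + 1. Each letter becomes 2×(its alphabet position, a=1..z=26) + 1.
On fit: f=6→13, i=9→19, t=20→41.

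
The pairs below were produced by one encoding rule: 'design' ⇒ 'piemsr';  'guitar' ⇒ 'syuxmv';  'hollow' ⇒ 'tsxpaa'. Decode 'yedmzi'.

A repeating key of period 2 is used — shifts +12, +4 over and over.
Reversing it on yedmzi: y−12=m, e−4=a, d−12=r, m−4=i, z−12=n, i−4=e.

marine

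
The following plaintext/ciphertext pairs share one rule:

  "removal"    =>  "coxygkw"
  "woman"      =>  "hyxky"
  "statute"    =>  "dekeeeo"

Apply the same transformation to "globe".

rwymo

The shift depends on letter class: consonant r→c is +11, but vowel e→o is +10. Vowels shift forward by 10 and consonants shift forward by 11.
For globe: g(cons)+11=r, l(cons)+11=w, o(vowel)+10=y, b(cons)+11=m, e(vowel)+10=o.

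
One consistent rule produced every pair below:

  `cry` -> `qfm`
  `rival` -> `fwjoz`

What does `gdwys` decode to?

Each letter is shifted forward by 14 in the alphabet (a Caesar shift of +14).
Undoing it on gdwys: g−14=s, d−14=p, w−14=i, y−14=k, s−14=e.

spike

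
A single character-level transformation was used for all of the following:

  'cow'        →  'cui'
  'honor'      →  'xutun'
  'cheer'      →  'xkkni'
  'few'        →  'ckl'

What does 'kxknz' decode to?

The word is reversed, then every letter is shifted forward by 6.
Decoding kxknz: shift back: k−6=e, x−6=r, k−6=e, n−6=h, z−6=t → ereht; then reverse → there.

there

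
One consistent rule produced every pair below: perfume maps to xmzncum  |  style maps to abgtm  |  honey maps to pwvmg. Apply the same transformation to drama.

Each letter is shifted forward by 8 in the alphabet (a Caesar shift of +8).
On drama: d+8=l, r+8=z, a+8=i, m+8=u, a+8=i.

lziui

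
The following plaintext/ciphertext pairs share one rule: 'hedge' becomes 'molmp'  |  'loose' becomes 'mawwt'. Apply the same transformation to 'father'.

The output letters match the input read backwards, each shifted +8: hedge reversed is egdeh. Read the word backwards and shift each letter +8.
Applying it to father: reverse → rehtaf; then shift: r+8=z, e+8=m, h+8=p, t+8=b, a+8=i, f+8=n.

zmpbin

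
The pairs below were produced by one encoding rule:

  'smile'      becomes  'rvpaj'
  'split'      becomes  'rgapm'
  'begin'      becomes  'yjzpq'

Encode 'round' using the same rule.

s(18)→r(17) and m(12)→v(21) fit y≡21x+3 (mod 26); the inverse of 21 mod 26 is 5. Each letter's alphabet position (a=0..z=25) is mapped through 21·x+3 mod 26 — an affine cipher.
For round: r(17)→21·17+3≡22=w; o(14)→21·14+3≡11=l; u(20)→21·20+3≡7=h; n(13)→21·13+3≡16=q; d(3)→21·3+3≡14=o (all mod 26).

wlhqo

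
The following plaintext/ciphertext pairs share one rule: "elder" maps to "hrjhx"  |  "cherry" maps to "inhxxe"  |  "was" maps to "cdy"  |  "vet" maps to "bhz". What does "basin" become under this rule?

hdylt

The shift depends on letter class: consonant l→r is +6, but vowel e→h is +3. The rule splits by letter class: vowels +3, consonants +6.
On basin: b(cons)+6=h, a(vowel)+3=d, s(cons)+6=y, i(vowel)+3=l, n(cons)+6=t.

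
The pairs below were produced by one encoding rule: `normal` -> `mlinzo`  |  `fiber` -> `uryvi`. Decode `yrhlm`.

Letters are reflected about the middle of the alphabet (position → 25−position): Atbash.
Decoding yrhlm: y↔b, r↔i, h↔s, l↔o, m↔n.

bison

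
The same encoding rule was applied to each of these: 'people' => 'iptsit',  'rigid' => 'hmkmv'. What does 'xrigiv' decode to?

The output letters match the input read backwards, each shifted +4: people reversed is elpoep. The word is reversed, then every letter is shifted forward by 4.
Reversing it on xrigiv: shift back: x−4=t, r−4=n, i−4=e, g−4=c, i−4=e, v−4=r → tnecer; then reverse → recent.

recent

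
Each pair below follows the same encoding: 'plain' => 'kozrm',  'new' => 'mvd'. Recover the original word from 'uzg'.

Letters are reflected about the middle of the alphabet (position → 25−position): Atbash.
Reversing it on uzg: u↔f, z↔a, g↔t.

fat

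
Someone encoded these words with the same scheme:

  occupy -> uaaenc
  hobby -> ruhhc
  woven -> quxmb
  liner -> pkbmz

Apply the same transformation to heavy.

o(14)→u(20) and c(2)→a(0) fit y≡19x+14 (mod 26); the inverse of 19 mod 26 is 11. This is an affine cipher: with a=0,…,z=25, each position x becomes (19x+14) mod 26.
On heavy: h(7)→19·7+14≡17=r; e(4)→19·4+14≡12=m; a(0)→19·0+14≡14=o; v(21)→19·21+14≡23=x; y(24)→19·24+14≡2=c (all mod 26).

rmoxc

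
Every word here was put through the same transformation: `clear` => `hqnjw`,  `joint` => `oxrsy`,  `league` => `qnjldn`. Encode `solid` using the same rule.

xxqri

The shift depends on letter class: consonant c→h is +5, but vowel e→n is +9. Two shifts are in play — +9 for a/e/i/o/u, +5 for every other letter.
On solid: s(cons)+5=x, o(vowel)+9=x, l(cons)+5=q, i(vowel)+9=r, d(cons)+5=i.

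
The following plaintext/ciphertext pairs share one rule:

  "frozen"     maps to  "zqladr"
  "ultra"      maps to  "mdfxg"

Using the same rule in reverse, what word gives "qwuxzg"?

unlike

The output letters match the input read backwards, each shifted +12: frozen reversed is nezorf. The word is reversed, then every letter is shifted forward by 12.
Decoding qwuxzg: shift back: q−12=e, w−12=k, u−12=i, x−12=l, z−12=n, g−12=u → ekilnu; then reverse → unlike.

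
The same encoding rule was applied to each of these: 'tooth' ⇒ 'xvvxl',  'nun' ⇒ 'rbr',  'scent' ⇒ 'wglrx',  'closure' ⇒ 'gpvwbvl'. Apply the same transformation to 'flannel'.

jphrrlp

The shift depends on letter class: consonant t→x is +4, but vowel o→v is +7. The rule splits by letter class: vowels +7, consonants +4.
Applying it to flannel: f(cons)+4=j, l(cons)+4=p, a(vowel)+7=h, n(cons)+4=r, n(cons)+4=r, e(vowel)+7=l, l(cons)+4=p.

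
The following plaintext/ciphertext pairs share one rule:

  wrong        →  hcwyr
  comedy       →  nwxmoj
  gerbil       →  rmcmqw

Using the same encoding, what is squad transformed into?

The shift depends on letter class: consonant w→h is +11, but vowel o→w is +8. Vowels shift forward by 8 and consonants shift forward by 11.
Applying it to squad: s(cons)+11=d, q(cons)+11=b, u(vowel)+8=c, a(vowel)+8=i, d(cons)+11=o.

dbcio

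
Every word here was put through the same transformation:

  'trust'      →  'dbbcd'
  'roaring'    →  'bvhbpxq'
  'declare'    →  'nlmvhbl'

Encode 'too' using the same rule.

dvv

The rule splits by letter class: vowels +7, consonants +10.
On too: t(cons)+10=d, o(vowel)+7=v, o(vowel)+7=v.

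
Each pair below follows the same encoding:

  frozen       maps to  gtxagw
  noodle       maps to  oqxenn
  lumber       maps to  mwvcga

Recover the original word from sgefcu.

reveal

Shifts by position in frozen: pos 0: f→g (+1), pos 1: r→t (+2), pos 2: o→x (+9), pos 3: z→a (+1), pos 4: e→g (+2), pos 5: n→w (+9) — repeating every 3. It's a Vigenère-style cipher with numeric key [1,2,9]: position i shifts by key[i mod 3].
Decoding sgefcu: s−1=r, g−2=e, e−9=v, f−1=e, c−2=a, u−9=l.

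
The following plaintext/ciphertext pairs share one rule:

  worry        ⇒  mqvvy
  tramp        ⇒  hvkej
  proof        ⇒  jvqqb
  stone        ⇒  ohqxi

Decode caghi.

quite

Each letter's alphabet position (a=0..z=25) is mapped through 19·x+10 mod 26 — an affine cipher.
Undoing it on caghi: c(2)→11·(2−10)≡16=q; a(0)→11·(0−10)≡20=u; g(6)→11·(6−10)≡8=i; h(7)→11·(7−10)≡19=t; i(8)→11·(8−10)≡4=e (all mod 26).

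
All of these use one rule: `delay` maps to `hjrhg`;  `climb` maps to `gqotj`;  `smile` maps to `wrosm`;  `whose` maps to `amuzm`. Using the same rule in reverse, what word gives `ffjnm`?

badge

In delay: d→h is +4, e→j is +5, l→r is +6, a→h is +7 — the shift increases by 1 each position. Letter i (0-indexed) is shifted by i+4, so successive shifts are 4, 5, 6, ….
Decoding ffjnm: f−4=b, f−5=a, j−6=d, n−7=g, m−8=e.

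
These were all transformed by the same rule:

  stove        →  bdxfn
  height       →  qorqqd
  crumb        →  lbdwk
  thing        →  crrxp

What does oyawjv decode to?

Shifts by position in stove: pos 0: s→b (+9), pos 1: t→d (+10), pos 2: o→x (+9), pos 3: v→f (+10) — repeating every 2. It's a Vigenère-style cipher with numeric key [9,10]: position i shifts by key[i mod 2].
Reversing it on oyawjv: o−9=f, y−10=o, a−9=r, w−10=m, j−9=a, v−10=l.

formal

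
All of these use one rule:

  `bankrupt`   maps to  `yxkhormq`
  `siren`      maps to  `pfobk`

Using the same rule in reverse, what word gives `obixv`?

relay

Compare letters: b→y is +23, a→x is +23, n→k is +23 — a constant shift. Every letter moves 23 places later in the alphabet, wrapping around z→a.
Decoding obixv: o−23=r, b−23=e, i−23=l, x−23=a, v−23=y.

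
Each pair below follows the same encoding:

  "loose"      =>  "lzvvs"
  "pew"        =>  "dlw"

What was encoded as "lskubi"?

bundle

The output letters match the input read backwards, each shifted +7: loose reversed is esool. The word is reversed, then every letter is shifted forward by 7.
Undoing it on lskubi: shift back: l−7=e, s−7=l, k−7=d, u−7=n, b−7=u, i−7=b → eldnub; then reverse → bundle.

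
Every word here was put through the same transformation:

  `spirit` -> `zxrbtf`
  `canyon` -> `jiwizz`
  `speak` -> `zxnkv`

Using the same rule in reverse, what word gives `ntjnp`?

In spirit: s→z is +7, p→x is +8, i→r is +9, r→b is +10 — the shift increases by 1 each position. Letter i (0-indexed) is shifted by i+7, so successive shifts are 7, 8, 9, ….
Reversing it on ntjnp: n−7=g, t−8=l, j−9=a, n−10=d, p−11=e.

glade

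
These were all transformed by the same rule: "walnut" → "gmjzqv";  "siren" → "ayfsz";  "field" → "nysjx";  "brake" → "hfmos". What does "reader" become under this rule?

w(22)→g(6) and a(0)→m(12) fit y≡21x+12 (mod 26); the inverse of 21 mod 26 is 5. This is an affine cipher: with a=0,…,z=25, each position x becomes (21x+12) mod 26.
On reader: r(17)→21·17+12≡5=f; e(4)→21·4+12≡18=s; a(0)→21·0+12≡12=m; d(3)→21·3+12≡23=x; e(4)→21·4+12≡18=s; r(17)→21·17+12≡5=f (all mod 26).

fsmxsf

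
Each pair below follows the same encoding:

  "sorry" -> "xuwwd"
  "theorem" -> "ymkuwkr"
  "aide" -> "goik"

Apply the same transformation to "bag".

ggl

The shift depends on letter class: consonant s→x is +5, but vowel o→u is +6. Two shifts are in play — +6 for a/e/i/o/u, +5 for every other letter.
For bag: b(cons)+5=g, a(vowel)+6=g, g(cons)+5=l.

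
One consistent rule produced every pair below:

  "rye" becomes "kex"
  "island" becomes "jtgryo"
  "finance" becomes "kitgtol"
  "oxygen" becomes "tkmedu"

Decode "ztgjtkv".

pendant

The output letters match the input read backwards, each shifted +6: rye reversed is eyr. Read the word backwards and shift each letter +6.
Undoing it on ztgjtkv: shift back: z−6=t, t−6=n, g−6=a, j−6=d, t−6=n, k−6=e, v−6=p → tnadnep; then reverse → pendant.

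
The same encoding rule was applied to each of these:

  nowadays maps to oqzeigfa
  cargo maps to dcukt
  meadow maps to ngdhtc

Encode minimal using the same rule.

nkqmrgs

In nowadays: n→o is +1, o→q is +2, w→z is +3, a→e is +4 — the shift increases by 1 each position. Letter i (0-indexed) is shifted by i+1, so successive shifts are 1, 2, 3, ….
For minimal: m+1=n, i+2=k, n+3=q, i+4=m, m+5=r, a+6=g, l+7=s.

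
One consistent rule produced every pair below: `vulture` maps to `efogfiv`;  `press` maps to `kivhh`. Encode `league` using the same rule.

ovztfv

Each pair mirrors across the alphabet (v↔e, u↔f, l↔o): positions sum to 25. Letters are reflected about the middle of the alphabet (position → 25−position): Atbash.
Applying it to league: l↔o, e↔v, a↔z, g↔t, u↔f, e↔v.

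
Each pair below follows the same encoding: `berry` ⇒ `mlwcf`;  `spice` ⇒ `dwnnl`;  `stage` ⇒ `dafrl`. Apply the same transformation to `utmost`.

farzzy

Shifts by position in berry: pos 0: b→m (+11), pos 1: e→l (+7), pos 2: r→w (+5), pos 3: r→c (+11), pos 4: y→f (+7) — repeating every 3. It's a Vigenère-style cipher with numeric key [11,7,5]: position i shifts by key[i mod 3].
Applying it to utmost: u+11=f, t+7=a, m+5=r, o+11=z, s+7=z, t+5=y.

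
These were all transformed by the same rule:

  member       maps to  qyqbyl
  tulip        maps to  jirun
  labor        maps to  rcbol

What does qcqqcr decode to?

Treating letters as 0–25, the rule is x ↦ 25x + 2 (mod 26).
Undoing it on qcqqcr: q(16)→25·(16−2)≡12=m; c(2)→25·(2−2)≡0=a; q(16)→25·(16−2)≡12=m; q(16)→25·(16−2)≡12=m; c(2)→25·(2−2)≡0=a; r(17)→25·(17−2)≡11=l (all mod 26).

mammal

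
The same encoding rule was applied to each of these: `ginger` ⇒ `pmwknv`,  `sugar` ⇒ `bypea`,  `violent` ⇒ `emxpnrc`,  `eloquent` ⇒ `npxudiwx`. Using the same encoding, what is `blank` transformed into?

kpjrt

It's a Vigenère-style cipher with numeric key [9,4]: position i shifts by key[i mod 2].
On blank: b+9=k, l+4=p, a+9=j, n+4=r, k+9=t.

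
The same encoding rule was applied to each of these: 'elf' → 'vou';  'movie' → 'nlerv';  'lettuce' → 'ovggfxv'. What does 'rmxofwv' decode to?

include

Each letter is replaced by its mirror in the alphabet: a↔z, b↔y, c↔x, and so on (the Atbash cipher).
Undoing it on rmxofwv: r↔i, m↔n, x↔c, o↔l, f↔u, w↔d, v↔e.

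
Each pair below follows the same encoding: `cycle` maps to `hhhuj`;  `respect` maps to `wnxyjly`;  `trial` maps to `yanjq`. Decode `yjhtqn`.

Shifts by position in cycle: pos 0: c→h (+5), pos 1: y→h (+9), pos 2: c→h (+5), pos 3: l→u (+9) — repeating every 2. A repeating key of period 2 is used — shifts +5, +9 over and over.
Reversing it on yjhtqn: y−5=t, j−9=a, h−5=c, t−9=k, q−5=l, n−9=e.

tackle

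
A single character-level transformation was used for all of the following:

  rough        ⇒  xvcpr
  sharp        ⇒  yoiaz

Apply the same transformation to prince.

vyqwmp

The shift increases by 1 at each position, starting from +6: 6, 7, 8, ….
Applying it to prince: p+6=v, r+7=y, i+8=q, n+9=w, c+10=m, e+11=p.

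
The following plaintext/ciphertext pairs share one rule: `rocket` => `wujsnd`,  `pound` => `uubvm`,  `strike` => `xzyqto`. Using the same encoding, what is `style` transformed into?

Letter i (0-indexed) is shifted by i+5, so successive shifts are 5, 6, 7, ….
For style: s+5=x, t+6=z, y+7=f, l+8=t, e+9=n.

xzftn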